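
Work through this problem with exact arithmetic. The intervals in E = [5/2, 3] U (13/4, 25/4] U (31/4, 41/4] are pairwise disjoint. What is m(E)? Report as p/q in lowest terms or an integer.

For pairwise disjoint intervals, m(union_i I_i) = sum_i m(I_i),
and m is invariant under swapping open/closed endpoints (single points have measure 0).
So m(E) = sum_i (b_i - a_i).
  I_1 has length 3 - 5/2 = 1/2.
  I_2 has length 25/4 - 13/4 = 3.
  I_3 has length 41/4 - 31/4 = 5/2.
Summing:
  m(E) = 1/2 + 3 + 5/2 = 6.

6


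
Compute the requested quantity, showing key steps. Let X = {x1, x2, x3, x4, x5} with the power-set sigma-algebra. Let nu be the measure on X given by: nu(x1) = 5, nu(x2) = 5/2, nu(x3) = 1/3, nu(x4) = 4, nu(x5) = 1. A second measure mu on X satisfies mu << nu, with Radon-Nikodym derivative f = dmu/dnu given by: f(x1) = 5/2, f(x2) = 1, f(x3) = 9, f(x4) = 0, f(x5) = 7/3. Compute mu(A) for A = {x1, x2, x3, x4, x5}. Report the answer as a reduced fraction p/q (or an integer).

By the defining property of the Radon-Nikodym derivative, for every measurable set A,
  mu(A) = integral_A f dnu.
Since nu is a discrete measure concentrated on the atoms of X, the integral over A reduces to the sum
  mu(A) = sum_{x in A} f(x) * nu({x}).
Computing each term:
  x1: f(x1) * nu(x1) = 5/2 * 5 = 25/2.
  x2: f(x2) * nu(x2) = 1 * 5/2 = 5/2.
  x3: f(x3) * nu(x3) = 9 * 1/3 = 3.
  x4: f(x4) * nu(x4) = 0 * 4 = 0.
  x5: f(x5) * nu(x5) = 7/3 * 1 = 7/3.
Summing: mu(A) = 25/2 + 5/2 + 3 + 0 + 7/3 = 61/3.

61/3


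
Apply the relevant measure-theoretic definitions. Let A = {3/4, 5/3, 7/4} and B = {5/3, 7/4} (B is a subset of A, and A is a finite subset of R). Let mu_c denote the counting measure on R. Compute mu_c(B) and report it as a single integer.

Counting measure assigns mu_c(E) = |E| (number of elements) when E is finite.
B has 2 element(s), so mu_c(B) = 2.

2


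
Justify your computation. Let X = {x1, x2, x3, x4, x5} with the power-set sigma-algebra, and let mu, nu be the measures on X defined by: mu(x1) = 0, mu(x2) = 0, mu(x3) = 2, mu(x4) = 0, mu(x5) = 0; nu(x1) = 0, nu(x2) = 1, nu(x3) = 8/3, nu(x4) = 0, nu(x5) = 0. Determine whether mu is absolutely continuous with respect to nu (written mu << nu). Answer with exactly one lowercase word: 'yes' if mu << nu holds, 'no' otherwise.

mu << nu means: every nu-null measurable set is also mu-null; equivalently, for every atom x, if nu({x}) = 0 then mu({x}) = 0.
Checking each atom:
  x1: nu = 0, mu = 0 -> consistent with mu << nu.
  x2: nu = 1 > 0 -> no constraint.
  x3: nu = 8/3 > 0 -> no constraint.
  x4: nu = 0, mu = 0 -> consistent with mu << nu.
  x5: nu = 0, mu = 0 -> consistent with mu << nu.
No atom violates the condition. Therefore mu << nu.

yes


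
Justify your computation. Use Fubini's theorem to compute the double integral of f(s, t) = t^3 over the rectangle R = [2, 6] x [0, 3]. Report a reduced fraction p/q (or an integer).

f(s, t) is a tensor product of a function of s and a function of t, and both factors are bounded continuous (hence Lebesgue integrable) on the rectangle, so Fubini's theorem applies:
  integral_R f d(m x m) = (integral_a1^b1 1 ds) * (integral_a2^b2 t^3 dt).
Inner integral in s: integral_{2}^{6} 1 ds = (6^1 - 2^1)/1
  = 4.
Inner integral in t: integral_{0}^{3} t^3 dt = (3^4 - 0^4)/4
  = 81/4.
Product: (4) * (81/4) = 81.

81


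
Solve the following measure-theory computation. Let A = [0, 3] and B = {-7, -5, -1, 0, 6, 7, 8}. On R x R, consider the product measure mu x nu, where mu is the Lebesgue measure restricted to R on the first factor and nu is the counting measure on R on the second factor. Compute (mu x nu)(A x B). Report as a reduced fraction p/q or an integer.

For a measurable rectangle A x B, the product measure satisfies
  (mu x nu)(A x B) = mu(A) * nu(B).
  mu(A) = 3.
  nu(B) = 7.
  (mu x nu)(A x B) = 3 * 7 = 21.

21


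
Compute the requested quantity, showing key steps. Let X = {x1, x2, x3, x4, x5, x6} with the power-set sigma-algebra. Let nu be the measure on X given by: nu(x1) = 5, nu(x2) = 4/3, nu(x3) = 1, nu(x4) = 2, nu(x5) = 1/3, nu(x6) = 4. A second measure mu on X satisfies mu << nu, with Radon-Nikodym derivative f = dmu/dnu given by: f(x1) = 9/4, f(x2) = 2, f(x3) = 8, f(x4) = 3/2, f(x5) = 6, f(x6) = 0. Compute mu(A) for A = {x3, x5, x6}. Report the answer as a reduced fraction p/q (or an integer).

By the defining property of the Radon-Nikodym derivative, for every measurable set A,
  mu(A) = integral_A f dnu.
Since nu is a discrete measure concentrated on the atoms of X, the integral over A reduces to the sum
  mu(A) = sum_{x in A} f(x) * nu({x}).
Computing each term:
  x3: f(x3) * nu(x3) = 8 * 1 = 8.
  x5: f(x5) * nu(x5) = 6 * 1/3 = 2.
  x6: f(x6) * nu(x6) = 0 * 4 = 0.
Summing: mu(A) = 8 + 2 + 0 = 10.

10


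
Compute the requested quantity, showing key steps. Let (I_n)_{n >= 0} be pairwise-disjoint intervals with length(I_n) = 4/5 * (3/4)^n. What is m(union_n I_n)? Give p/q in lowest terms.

By countable additivity of the Lebesgue measure on pairwise disjoint measurable sets,
  m(union_{n >= 0} I_n) = sum_{n >= 0} m(I_n) = sum_{n >= 0} a * r^n,
  with a = 4/5 and r = 3/4.
Since 0 < r = 3/4 < 1, the geometric series converges:
  sum_{n >= 0} a * r^n = a / (1 - r).
  = 4/5 / (1 - 3/4)
  = 4/5 / (1/4)
  = 16/5.

16/5


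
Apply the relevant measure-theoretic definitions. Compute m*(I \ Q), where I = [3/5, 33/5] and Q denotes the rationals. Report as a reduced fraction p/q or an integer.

The interval I = [3/5, 33/5] has m(I) = 33/5 - 3/5 = 6 (endpoints are measure-zero, so open/closed/half-open agree). Write I = (I cap Q) u (I \ Q). The rationals in I are countable, so m*(I cap Q) = 0 (cover each rational by intervals whose total length is arbitrarily small). By countable subadditivity m*(I) <= m*(I cap Q) + m*(I \ Q), hence m*(I \ Q) >= m(I) = 6. The reverse inequality m*(I \ Q) <= m*(I) = 6 is trivial since (I \ Q) is a subset of I. Therefore m*(I \ Q) = 6.

6


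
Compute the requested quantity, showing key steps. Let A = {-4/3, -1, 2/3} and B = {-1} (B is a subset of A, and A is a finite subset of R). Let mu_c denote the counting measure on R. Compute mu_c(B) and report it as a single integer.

Counting measure assigns mu_c(E) = |E| (number of elements) when E is finite.
B has 1 element(s), so mu_c(B) = 1.

1


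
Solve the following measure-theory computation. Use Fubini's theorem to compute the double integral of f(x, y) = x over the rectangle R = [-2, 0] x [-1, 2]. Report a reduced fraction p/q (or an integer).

f(x, y) is a tensor product of a function of x and a function of y, and both factors are bounded continuous (hence Lebesgue integrable) on the rectangle, so Fubini's theorem applies:
  integral_R f d(m x m) = (integral_a1^b1 x dx) * (integral_a2^b2 1 dy).
Inner integral in x: integral_{-2}^{0} x dx = (0^2 - (-2)^2)/2
  = -2.
Inner integral in y: integral_{-1}^{2} 1 dy = (2^1 - (-1)^1)/1
  = 3.
Product: (-2) * (3) = -6.

-6


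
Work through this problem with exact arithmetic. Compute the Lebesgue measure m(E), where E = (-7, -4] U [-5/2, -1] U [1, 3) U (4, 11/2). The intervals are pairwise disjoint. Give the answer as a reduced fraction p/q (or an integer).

For pairwise disjoint intervals, m(union_i I_i) = sum_i m(I_i),
and m is invariant under swapping open/closed endpoints (single points have measure 0).
So m(E) = sum_i (b_i - a_i).
  I_1 has length -4 - (-7) = 3.
  I_2 has length -1 - (-5/2) = 3/2.
  I_3 has length 3 - 1 = 2.
  I_4 has length 11/2 - 4 = 3/2.
Summing:
  m(E) = 3 + 3/2 + 2 + 3/2 = 8.

8


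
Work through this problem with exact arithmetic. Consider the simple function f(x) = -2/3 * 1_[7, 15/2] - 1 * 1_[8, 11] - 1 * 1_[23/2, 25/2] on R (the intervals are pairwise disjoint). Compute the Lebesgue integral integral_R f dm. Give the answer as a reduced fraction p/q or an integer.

For a simple function f = sum_i c_i * 1_{A_i} with disjoint A_i,
  integral f dm = sum_i c_i * m(A_i).
Lengths of the A_i:
  m(A_1) = 15/2 - 7 = 1/2.
  m(A_2) = 11 - 8 = 3.
  m(A_3) = 25/2 - 23/2 = 1.
Contributions c_i * m(A_i):
  (-2/3) * (1/2) = -1/3.
  (-1) * (3) = -3.
  (-1) * (1) = -1.
Total: -1/3 - 3 - 1 = -13/3.

-13/3


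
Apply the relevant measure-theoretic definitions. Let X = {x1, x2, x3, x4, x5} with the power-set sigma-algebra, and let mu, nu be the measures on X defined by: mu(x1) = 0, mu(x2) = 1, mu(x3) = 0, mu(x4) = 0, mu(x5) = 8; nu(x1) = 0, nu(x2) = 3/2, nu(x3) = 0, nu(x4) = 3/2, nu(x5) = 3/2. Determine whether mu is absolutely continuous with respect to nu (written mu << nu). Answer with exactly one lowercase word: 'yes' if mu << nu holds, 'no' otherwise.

mu << nu means: every nu-null measurable set is also mu-null; equivalently, for every atom x, if nu({x}) = 0 then mu({x}) = 0.
Checking each atom:
  x1: nu = 0, mu = 0 -> consistent with mu << nu.
  x2: nu = 3/2 > 0 -> no constraint.
  x3: nu = 0, mu = 0 -> consistent with mu << nu.
  x4: nu = 3/2 > 0 -> no constraint.
  x5: nu = 3/2 > 0 -> no constraint.
No atom violates the condition. Therefore mu << nu.

yes


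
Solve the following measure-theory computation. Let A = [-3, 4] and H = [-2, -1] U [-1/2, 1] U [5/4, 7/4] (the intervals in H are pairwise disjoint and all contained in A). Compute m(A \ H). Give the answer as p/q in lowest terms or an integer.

The ambient interval has length m(A) = 4 - (-3) = 7.
Since the holes are disjoint and sit inside A, by finite additivity
  m(H) = sum_i (b_i - a_i), and m(A \ H) = m(A) - m(H).
Computing the hole measures:
  m(H_1) = -1 - (-2) = 1.
  m(H_2) = 1 - (-1/2) = 3/2.
  m(H_3) = 7/4 - 5/4 = 1/2.
Summed: m(H) = 1 + 3/2 + 1/2 = 3.
So m(A \ H) = 7 - 3 = 4.

4


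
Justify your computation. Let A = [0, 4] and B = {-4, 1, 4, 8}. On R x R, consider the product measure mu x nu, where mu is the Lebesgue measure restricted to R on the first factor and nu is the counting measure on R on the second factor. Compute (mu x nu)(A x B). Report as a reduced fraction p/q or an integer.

For a measurable rectangle A x B, the product measure satisfies
  (mu x nu)(A x B) = mu(A) * nu(B).
  mu(A) = 4.
  nu(B) = 4.
  (mu x nu)(A x B) = 4 * 4 = 16.

16


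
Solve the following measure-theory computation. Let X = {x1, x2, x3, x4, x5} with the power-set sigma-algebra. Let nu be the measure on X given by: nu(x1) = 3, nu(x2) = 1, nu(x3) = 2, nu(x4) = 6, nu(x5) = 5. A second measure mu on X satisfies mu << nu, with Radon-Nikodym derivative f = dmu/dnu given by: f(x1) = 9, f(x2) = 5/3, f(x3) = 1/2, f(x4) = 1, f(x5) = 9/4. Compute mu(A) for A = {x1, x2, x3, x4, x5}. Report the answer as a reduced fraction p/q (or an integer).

By the defining property of the Radon-Nikodym derivative, for every measurable set A,
  mu(A) = integral_A f dnu.
Since nu is a discrete measure concentrated on the atoms of X, the integral over A reduces to the sum
  mu(A) = sum_{x in A} f(x) * nu({x}).
Computing each term:
  x1: f(x1) * nu(x1) = 9 * 3 = 27.
  x2: f(x2) * nu(x2) = 5/3 * 1 = 5/3.
  x3: f(x3) * nu(x3) = 1/2 * 2 = 1.
  x4: f(x4) * nu(x4) = 1 * 6 = 6.
  x5: f(x5) * nu(x5) = 9/4 * 5 = 45/4.
Summing: mu(A) = 27 + 5/3 + 1 + 6 + 45/4 = 563/12.

563/12


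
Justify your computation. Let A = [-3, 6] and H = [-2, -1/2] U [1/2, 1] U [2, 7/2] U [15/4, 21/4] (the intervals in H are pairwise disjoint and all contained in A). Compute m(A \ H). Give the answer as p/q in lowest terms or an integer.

The ambient interval has length m(A) = 6 - (-3) = 9.
Since the holes are disjoint and sit inside A, by finite additivity
  m(H) = sum_i (b_i - a_i), and m(A \ H) = m(A) - m(H).
Computing the hole measures:
  m(H_1) = -1/2 - (-2) = 3/2.
  m(H_2) = 1 - 1/2 = 1/2.
  m(H_3) = 7/2 - 2 = 3/2.
  m(H_4) = 21/4 - 15/4 = 3/2.
Summed: m(H) = 3/2 + 1/2 + 3/2 + 3/2 = 5.
So m(A \ H) = 9 - 5 = 4.

4


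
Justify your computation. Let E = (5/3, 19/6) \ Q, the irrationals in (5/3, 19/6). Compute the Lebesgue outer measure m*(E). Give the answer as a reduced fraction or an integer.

The interval I = (5/3, 19/6) has m(I) = 19/6 - 5/3 = 3/2 (endpoints are measure-zero, so open/closed/half-open agree). Write I = (I cap Q) u (I \ Q). The rationals in I are countable, so m*(I cap Q) = 0 (cover each rational by intervals whose total length is arbitrarily small). By countable subadditivity m*(I) <= m*(I cap Q) + m*(I \ Q), hence m*(I \ Q) >= m(I) = 3/2. The reverse inequality m*(I \ Q) <= m*(I) = 3/2 is trivial since (I \ Q) is a subset of I. Therefore m*(I \ Q) = 3/2.

3/2


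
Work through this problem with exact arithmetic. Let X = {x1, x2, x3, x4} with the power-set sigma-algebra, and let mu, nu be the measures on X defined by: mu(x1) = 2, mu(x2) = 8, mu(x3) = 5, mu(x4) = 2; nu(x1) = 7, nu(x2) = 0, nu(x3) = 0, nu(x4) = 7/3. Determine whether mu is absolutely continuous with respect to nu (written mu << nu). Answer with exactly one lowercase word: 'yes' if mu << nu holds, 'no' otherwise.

mu << nu means: every nu-null measurable set is also mu-null; equivalently, for every atom x, if nu({x}) = 0 then mu({x}) = 0.
Checking each atom:
  x1: nu = 7 > 0 -> no constraint.
  x2: nu = 0, mu = 8 > 0 -> violates mu << nu.
  x3: nu = 0, mu = 5 > 0 -> violates mu << nu.
  x4: nu = 7/3 > 0 -> no constraint.
The atom(s) x2, x3 violate the condition (nu = 0 but mu > 0). Therefore mu is NOT absolutely continuous w.r.t. nu.

no


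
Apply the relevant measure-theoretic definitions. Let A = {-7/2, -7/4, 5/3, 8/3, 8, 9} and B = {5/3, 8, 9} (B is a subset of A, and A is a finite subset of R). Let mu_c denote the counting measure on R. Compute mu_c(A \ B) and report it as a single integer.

Counting measure assigns mu_c(E) = |E| (number of elements) when E is finite. For B subset A, A \ B is the set of elements of A not in B, so |A \ B| = |A| - |B|.
|A| = 6, |B| = 3, so mu_c(A \ B) = 6 - 3 = 3.

3


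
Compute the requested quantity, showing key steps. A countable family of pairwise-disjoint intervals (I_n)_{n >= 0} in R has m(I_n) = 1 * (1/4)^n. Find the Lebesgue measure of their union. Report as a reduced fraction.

By countable additivity of the Lebesgue measure on pairwise disjoint measurable sets,
  m(union_{n >= 0} I_n) = sum_{n >= 0} m(I_n) = sum_{n >= 0} a * r^n,
  with a = 1 and r = 1/4.
Since 0 < r = 1/4 < 1, the geometric series converges:
  sum_{n >= 0} a * r^n = a / (1 - r).
  = 1 / (1 - 1/4)
  = 1 / (3/4)
  = 4/3.

4/3


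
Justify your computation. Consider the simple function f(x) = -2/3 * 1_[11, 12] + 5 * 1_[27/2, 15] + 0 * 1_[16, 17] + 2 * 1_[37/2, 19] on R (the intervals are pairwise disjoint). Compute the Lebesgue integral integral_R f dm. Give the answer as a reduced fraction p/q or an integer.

For a simple function f = sum_i c_i * 1_{A_i} with disjoint A_i,
  integral f dm = sum_i c_i * m(A_i).
Lengths of the A_i:
  m(A_1) = 12 - 11 = 1.
  m(A_2) = 15 - 27/2 = 3/2.
  m(A_3) = 17 - 16 = 1.
  m(A_4) = 19 - 37/2 = 1/2.
Contributions c_i * m(A_i):
  (-2/3) * (1) = -2/3.
  (5) * (3/2) = 15/2.
  (0) * (1) = 0.
  (2) * (1/2) = 1.
Total: -2/3 + 15/2 + 0 + 1 = 47/6.

47/6


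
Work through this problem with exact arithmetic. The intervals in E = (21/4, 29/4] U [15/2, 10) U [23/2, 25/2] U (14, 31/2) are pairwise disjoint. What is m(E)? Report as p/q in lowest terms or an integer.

For pairwise disjoint intervals, m(union_i I_i) = sum_i m(I_i),
and m is invariant under swapping open/closed endpoints (single points have measure 0).
So m(E) = sum_i (b_i - a_i).
  I_1 has length 29/4 - 21/4 = 2.
  I_2 has length 10 - 15/2 = 5/2.
  I_3 has length 25/2 - 23/2 = 1.
  I_4 has length 31/2 - 14 = 3/2.
Summing:
  m(E) = 2 + 5/2 + 1 + 3/2 = 7.

7


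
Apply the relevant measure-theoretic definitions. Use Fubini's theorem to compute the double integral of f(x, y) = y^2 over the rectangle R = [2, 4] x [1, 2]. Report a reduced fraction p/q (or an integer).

f(x, y) is a tensor product of a function of x and a function of y, and both factors are bounded continuous (hence Lebesgue integrable) on the rectangle, so Fubini's theorem applies:
  integral_R f d(m x m) = (integral_a1^b1 1 dx) * (integral_a2^b2 y^2 dy).
Inner integral in x: integral_{2}^{4} 1 dx = (4^1 - 2^1)/1
  = 2.
Inner integral in y: integral_{1}^{2} y^2 dy = (2^3 - 1^3)/3
  = 7/3.
Product: (2) * (7/3) = 14/3.

14/3


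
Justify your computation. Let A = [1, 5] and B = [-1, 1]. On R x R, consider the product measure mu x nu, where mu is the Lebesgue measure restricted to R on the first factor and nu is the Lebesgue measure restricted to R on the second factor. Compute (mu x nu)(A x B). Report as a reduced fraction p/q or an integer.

For a measurable rectangle A x B, the product measure satisfies
  (mu x nu)(A x B) = mu(A) * nu(B).
  mu(A) = 4.
  nu(B) = 2.
  (mu x nu)(A x B) = 4 * 2 = 8.

8


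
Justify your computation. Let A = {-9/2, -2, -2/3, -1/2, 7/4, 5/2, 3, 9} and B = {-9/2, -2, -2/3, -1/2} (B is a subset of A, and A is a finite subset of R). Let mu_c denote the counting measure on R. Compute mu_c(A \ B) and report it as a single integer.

Counting measure assigns mu_c(E) = |E| (number of elements) when E is finite. For B subset A, A \ B is the set of elements of A not in B, so |A \ B| = |A| - |B|.
|A| = 8, |B| = 4, so mu_c(A \ B) = 8 - 4 = 4.

4


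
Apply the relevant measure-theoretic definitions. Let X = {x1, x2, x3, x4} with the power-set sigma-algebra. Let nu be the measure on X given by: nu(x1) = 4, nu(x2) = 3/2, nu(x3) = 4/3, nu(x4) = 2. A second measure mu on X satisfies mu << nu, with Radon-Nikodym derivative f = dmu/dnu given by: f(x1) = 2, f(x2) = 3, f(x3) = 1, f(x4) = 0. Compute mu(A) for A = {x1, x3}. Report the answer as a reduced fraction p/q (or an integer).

By the defining property of the Radon-Nikodym derivative, for every measurable set A,
  mu(A) = integral_A f dnu.
Since nu is a discrete measure concentrated on the atoms of X, the integral over A reduces to the sum
  mu(A) = sum_{x in A} f(x) * nu({x}).
Computing each term:
  x1: f(x1) * nu(x1) = 2 * 4 = 8.
  x3: f(x3) * nu(x3) = 1 * 4/3 = 4/3.
Summing: mu(A) = 8 + 4/3 = 28/3.

28/3


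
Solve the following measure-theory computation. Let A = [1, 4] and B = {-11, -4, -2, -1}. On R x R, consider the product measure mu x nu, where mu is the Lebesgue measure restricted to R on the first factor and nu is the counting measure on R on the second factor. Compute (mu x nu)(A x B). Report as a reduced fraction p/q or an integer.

For a measurable rectangle A x B, the product measure satisfies
  (mu x nu)(A x B) = mu(A) * nu(B).
  mu(A) = 3.
  nu(B) = 4.
  (mu x nu)(A x B) = 3 * 4 = 12.

12


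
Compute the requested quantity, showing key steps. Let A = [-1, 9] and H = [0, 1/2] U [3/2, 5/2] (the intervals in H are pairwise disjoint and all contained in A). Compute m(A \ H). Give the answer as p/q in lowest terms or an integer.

The ambient interval has length m(A) = 9 - (-1) = 10.
Since the holes are disjoint and sit inside A, by finite additivity
  m(H) = sum_i (b_i - a_i), and m(A \ H) = m(A) - m(H).
Computing the hole measures:
  m(H_1) = 1/2 - 0 = 1/2.
  m(H_2) = 5/2 - 3/2 = 1.
Summed: m(H) = 1/2 + 1 = 3/2.
So m(A \ H) = 10 - 3/2 = 17/2.

17/2


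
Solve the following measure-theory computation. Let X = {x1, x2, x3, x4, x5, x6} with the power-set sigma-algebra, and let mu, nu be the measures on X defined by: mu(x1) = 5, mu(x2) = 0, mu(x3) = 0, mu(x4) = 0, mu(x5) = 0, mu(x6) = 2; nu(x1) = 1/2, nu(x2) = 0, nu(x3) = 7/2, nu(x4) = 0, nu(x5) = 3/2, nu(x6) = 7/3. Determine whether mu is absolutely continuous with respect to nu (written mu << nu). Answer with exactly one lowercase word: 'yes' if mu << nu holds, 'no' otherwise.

mu << nu means: every nu-null measurable set is also mu-null; equivalently, for every atom x, if nu({x}) = 0 then mu({x}) = 0.
Checking each atom:
  x1: nu = 1/2 > 0 -> no constraint.
  x2: nu = 0, mu = 0 -> consistent with mu << nu.
  x3: nu = 7/2 > 0 -> no constraint.
  x4: nu = 0, mu = 0 -> consistent with mu << nu.
  x5: nu = 3/2 > 0 -> no constraint.
  x6: nu = 7/3 > 0 -> no constraint.
No atom violates the condition. Therefore mu << nu.

yes


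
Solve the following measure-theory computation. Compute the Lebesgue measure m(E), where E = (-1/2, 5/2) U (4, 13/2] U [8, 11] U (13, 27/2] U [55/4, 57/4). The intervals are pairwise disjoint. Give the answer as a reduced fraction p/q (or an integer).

For pairwise disjoint intervals, m(union_i I_i) = sum_i m(I_i),
and m is invariant under swapping open/closed endpoints (single points have measure 0).
So m(E) = sum_i (b_i - a_i).
  I_1 has length 5/2 - (-1/2) = 3.
  I_2 has length 13/2 - 4 = 5/2.
  I_3 has length 11 - 8 = 3.
  I_4 has length 27/2 - 13 = 1/2.
  I_5 has length 57/4 - 55/4 = 1/2.
Summing:
  m(E) = 3 + 5/2 + 3 + 1/2 + 1/2 = 19/2.

19/2


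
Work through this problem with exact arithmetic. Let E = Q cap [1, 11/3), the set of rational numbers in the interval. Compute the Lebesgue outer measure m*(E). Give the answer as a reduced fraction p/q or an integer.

E = Q cap [1, 11/3) is a subset of Q, which is countable. Enumerate Q = {q_1, q_2, ...}; for any eps > 0, cover q_k by the open interval (q_k - eps/2^(k+1), q_k + eps/2^(k+1)), of length eps/2^k. The total cover length is sum_{k>=1} eps/2^k = eps. Hence m*(E) <= m*(Q) <= eps for every eps > 0, and since outer measure is non-negative, m*(E) = 0.

0


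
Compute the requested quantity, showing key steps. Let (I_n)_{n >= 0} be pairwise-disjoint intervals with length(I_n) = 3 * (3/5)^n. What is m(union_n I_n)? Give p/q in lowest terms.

By countable additivity of the Lebesgue measure on pairwise disjoint measurable sets,
  m(union_{n >= 0} I_n) = sum_{n >= 0} m(I_n) = sum_{n >= 0} a * r^n,
  with a = 3 and r = 3/5.
Since 0 < r = 3/5 < 1, the geometric series converges:
  sum_{n >= 0} a * r^n = a / (1 - r).
  = 3 / (1 - 3/5)
  = 3 / (2/5)
  = 15/2.

15/2


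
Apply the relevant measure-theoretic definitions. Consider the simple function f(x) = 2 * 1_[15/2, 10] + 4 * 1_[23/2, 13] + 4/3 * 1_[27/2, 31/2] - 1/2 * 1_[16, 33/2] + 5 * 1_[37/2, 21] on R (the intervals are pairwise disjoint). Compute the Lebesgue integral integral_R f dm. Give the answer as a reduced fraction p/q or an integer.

For a simple function f = sum_i c_i * 1_{A_i} with disjoint A_i,
  integral f dm = sum_i c_i * m(A_i).
Lengths of the A_i:
  m(A_1) = 10 - 15/2 = 5/2.
  m(A_2) = 13 - 23/2 = 3/2.
  m(A_3) = 31/2 - 27/2 = 2.
  m(A_4) = 33/2 - 16 = 1/2.
  m(A_5) = 21 - 37/2 = 5/2.
Contributions c_i * m(A_i):
  (2) * (5/2) = 5.
  (4) * (3/2) = 6.
  (4/3) * (2) = 8/3.
  (-1/2) * (1/2) = -1/4.
  (5) * (5/2) = 25/2.
Total: 5 + 6 + 8/3 - 1/4 + 25/2 = 311/12.

311/12


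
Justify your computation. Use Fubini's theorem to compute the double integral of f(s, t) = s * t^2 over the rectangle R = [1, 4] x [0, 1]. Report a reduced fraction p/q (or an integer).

f(s, t) is a tensor product of a function of s and a function of t, and both factors are bounded continuous (hence Lebesgue integrable) on the rectangle, so Fubini's theorem applies:
  integral_R f d(m x m) = (integral_a1^b1 s ds) * (integral_a2^b2 t^2 dt).
Inner integral in s: integral_{1}^{4} s ds = (4^2 - 1^2)/2
  = 15/2.
Inner integral in t: integral_{0}^{1} t^2 dt = (1^3 - 0^3)/3
  = 1/3.
Product: (15/2) * (1/3) = 5/2.

5/2


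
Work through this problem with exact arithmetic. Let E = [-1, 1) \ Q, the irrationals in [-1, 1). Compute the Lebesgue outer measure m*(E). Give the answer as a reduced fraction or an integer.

The interval I = [-1, 1) has m(I) = 1 - (-1) = 2 (endpoints are measure-zero, so open/closed/half-open agree). Write I = (I cap Q) u (I \ Q). The rationals in I are countable, so m*(I cap Q) = 0 (cover each rational by intervals whose total length is arbitrarily small). By countable subadditivity m*(I) <= m*(I cap Q) + m*(I \ Q), hence m*(I \ Q) >= m(I) = 2. The reverse inequality m*(I \ Q) <= m*(I) = 2 is trivial since (I \ Q) is a subset of I. Therefore m*(I \ Q) = 2.

2


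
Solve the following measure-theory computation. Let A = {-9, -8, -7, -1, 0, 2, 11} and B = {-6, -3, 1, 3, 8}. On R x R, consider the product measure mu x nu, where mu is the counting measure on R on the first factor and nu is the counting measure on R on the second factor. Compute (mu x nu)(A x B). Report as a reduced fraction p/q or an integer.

For a measurable rectangle A x B, the product measure satisfies
  (mu x nu)(A x B) = mu(A) * nu(B).
  mu(A) = 7.
  nu(B) = 5.
  (mu x nu)(A x B) = 7 * 5 = 35.

35


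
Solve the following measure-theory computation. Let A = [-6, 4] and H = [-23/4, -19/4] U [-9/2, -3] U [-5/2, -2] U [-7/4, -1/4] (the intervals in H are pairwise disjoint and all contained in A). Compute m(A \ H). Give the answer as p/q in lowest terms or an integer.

The ambient interval has length m(A) = 4 - (-6) = 10.
Since the holes are disjoint and sit inside A, by finite additivity
  m(H) = sum_i (b_i - a_i), and m(A \ H) = m(A) - m(H).
Computing the hole measures:
  m(H_1) = -19/4 - (-23/4) = 1.
  m(H_2) = -3 - (-9/2) = 3/2.
  m(H_3) = -2 - (-5/2) = 1/2.
  m(H_4) = -1/4 - (-7/4) = 3/2.
Summed: m(H) = 1 + 3/2 + 1/2 + 3/2 = 9/2.
So m(A \ H) = 10 - 9/2 = 11/2.

11/2


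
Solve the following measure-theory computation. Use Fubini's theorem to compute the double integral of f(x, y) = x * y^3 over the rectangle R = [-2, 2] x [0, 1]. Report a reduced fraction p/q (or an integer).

f(x, y) is a tensor product of a function of x and a function of y, and both factors are bounded continuous (hence Lebesgue integrable) on the rectangle, so Fubini's theorem applies:
  integral_R f d(m x m) = (integral_a1^b1 x dx) * (integral_a2^b2 y^3 dy).
Inner integral in x: integral_{-2}^{2} x dx = (2^2 - (-2)^2)/2
  = 0.
Inner integral in y: integral_{0}^{1} y^3 dy = (1^4 - 0^4)/4
  = 1/4.
Product: (0) * (1/4) = 0.

0


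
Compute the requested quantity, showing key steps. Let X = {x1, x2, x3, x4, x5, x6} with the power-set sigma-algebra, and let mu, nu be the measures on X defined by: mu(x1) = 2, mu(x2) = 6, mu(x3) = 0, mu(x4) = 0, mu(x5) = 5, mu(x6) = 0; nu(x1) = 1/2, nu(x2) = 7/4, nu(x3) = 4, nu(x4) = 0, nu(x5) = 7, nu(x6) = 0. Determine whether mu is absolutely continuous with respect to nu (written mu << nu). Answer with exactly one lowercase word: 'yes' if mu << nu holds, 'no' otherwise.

mu << nu means: every nu-null measurable set is also mu-null; equivalently, for every atom x, if nu({x}) = 0 then mu({x}) = 0.
Checking each atom:
  x1: nu = 1/2 > 0 -> no constraint.
  x2: nu = 7/4 > 0 -> no constraint.
  x3: nu = 4 > 0 -> no constraint.
  x4: nu = 0, mu = 0 -> consistent with mu << nu.
  x5: nu = 7 > 0 -> no constraint.
  x6: nu = 0, mu = 0 -> consistent with mu << nu.
No atom violates the condition. Therefore mu << nu.

yes


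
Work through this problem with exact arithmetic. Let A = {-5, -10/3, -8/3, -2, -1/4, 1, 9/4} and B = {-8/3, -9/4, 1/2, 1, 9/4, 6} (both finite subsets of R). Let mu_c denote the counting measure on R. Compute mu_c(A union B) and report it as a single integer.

Counting measure on a finite set equals cardinality. By inclusion-exclusion, |A union B| = |A| + |B| - |A cap B|.
|A| = 7, |B| = 6, |A cap B| = 3.
So mu_c(A union B) = 7 + 6 - 3 = 10.

10


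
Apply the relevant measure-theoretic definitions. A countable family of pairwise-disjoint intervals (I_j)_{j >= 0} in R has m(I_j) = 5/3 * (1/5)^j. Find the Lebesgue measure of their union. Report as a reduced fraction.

By countable additivity of the Lebesgue measure on pairwise disjoint measurable sets,
  m(union_{j >= 0} I_j) = sum_{j >= 0} m(I_j) = sum_{j >= 0} a * r^j,
  with a = 5/3 and r = 1/5.
Since 0 < r = 1/5 < 1, the geometric series converges:
  sum_{j >= 0} a * r^j = a / (1 - r).
  = 5/3 / (1 - 1/5)
  = 5/3 / (4/5)
  = 25/12.

25/12


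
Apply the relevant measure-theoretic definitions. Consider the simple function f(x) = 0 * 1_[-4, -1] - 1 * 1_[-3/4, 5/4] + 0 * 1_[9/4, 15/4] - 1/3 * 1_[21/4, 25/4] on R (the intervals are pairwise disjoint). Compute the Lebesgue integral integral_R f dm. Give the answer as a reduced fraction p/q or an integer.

For a simple function f = sum_i c_i * 1_{A_i} with disjoint A_i,
  integral f dm = sum_i c_i * m(A_i).
Lengths of the A_i:
  m(A_1) = -1 - (-4) = 3.
  m(A_2) = 5/4 - (-3/4) = 2.
  m(A_3) = 15/4 - 9/4 = 3/2.
  m(A_4) = 25/4 - 21/4 = 1.
Contributions c_i * m(A_i):
  (0) * (3) = 0.
  (-1) * (2) = -2.
  (0) * (3/2) = 0.
  (-1/3) * (1) = -1/3.
Total: 0 - 2 + 0 - 1/3 = -7/3.

-7/3


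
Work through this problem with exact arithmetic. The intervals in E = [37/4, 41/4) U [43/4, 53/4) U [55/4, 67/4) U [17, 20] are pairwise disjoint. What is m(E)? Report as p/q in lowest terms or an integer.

For pairwise disjoint intervals, m(union_i I_i) = sum_i m(I_i),
and m is invariant under swapping open/closed endpoints (single points have measure 0).
So m(E) = sum_i (b_i - a_i).
  I_1 has length 41/4 - 37/4 = 1.
  I_2 has length 53/4 - 43/4 = 5/2.
  I_3 has length 67/4 - 55/4 = 3.
  I_4 has length 20 - 17 = 3.
Summing:
  m(E) = 1 + 5/2 + 3 + 3 = 19/2.

19/2


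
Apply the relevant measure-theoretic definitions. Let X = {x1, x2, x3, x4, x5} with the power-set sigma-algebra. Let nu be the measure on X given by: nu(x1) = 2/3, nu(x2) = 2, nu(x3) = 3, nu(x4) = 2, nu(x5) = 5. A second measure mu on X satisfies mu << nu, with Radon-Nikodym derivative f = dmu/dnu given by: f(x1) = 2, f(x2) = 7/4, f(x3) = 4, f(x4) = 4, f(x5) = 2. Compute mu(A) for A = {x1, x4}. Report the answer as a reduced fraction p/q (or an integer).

By the defining property of the Radon-Nikodym derivative, for every measurable set A,
  mu(A) = integral_A f dnu.
Since nu is a discrete measure concentrated on the atoms of X, the integral over A reduces to the sum
  mu(A) = sum_{x in A} f(x) * nu({x}).
Computing each term:
  x1: f(x1) * nu(x1) = 2 * 2/3 = 4/3.
  x4: f(x4) * nu(x4) = 4 * 2 = 8.
Summing: mu(A) = 4/3 + 8 = 28/3.

28/3


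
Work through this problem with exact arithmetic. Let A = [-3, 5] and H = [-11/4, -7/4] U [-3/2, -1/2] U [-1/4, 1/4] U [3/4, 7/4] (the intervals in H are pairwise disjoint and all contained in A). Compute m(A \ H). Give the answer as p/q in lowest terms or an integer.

The ambient interval has length m(A) = 5 - (-3) = 8.
Since the holes are disjoint and sit inside A, by finite additivity
  m(H) = sum_i (b_i - a_i), and m(A \ H) = m(A) - m(H).
Computing the hole measures:
  m(H_1) = -7/4 - (-11/4) = 1.
  m(H_2) = -1/2 - (-3/2) = 1.
  m(H_3) = 1/4 - (-1/4) = 1/2.
  m(H_4) = 7/4 - 3/4 = 1.
Summed: m(H) = 1 + 1 + 1/2 + 1 = 7/2.
So m(A \ H) = 8 - 7/2 = 9/2.

9/2


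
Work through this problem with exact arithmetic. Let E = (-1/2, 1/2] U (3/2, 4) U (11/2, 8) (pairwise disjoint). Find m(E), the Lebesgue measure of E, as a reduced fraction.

For pairwise disjoint intervals, m(union_i I_i) = sum_i m(I_i),
and m is invariant under swapping open/closed endpoints (single points have measure 0).
So m(E) = sum_i (b_i - a_i).
  I_1 has length 1/2 - (-1/2) = 1.
  I_2 has length 4 - 3/2 = 5/2.
  I_3 has length 8 - 11/2 = 5/2.
Summing:
  m(E) = 1 + 5/2 + 5/2 = 6.

6


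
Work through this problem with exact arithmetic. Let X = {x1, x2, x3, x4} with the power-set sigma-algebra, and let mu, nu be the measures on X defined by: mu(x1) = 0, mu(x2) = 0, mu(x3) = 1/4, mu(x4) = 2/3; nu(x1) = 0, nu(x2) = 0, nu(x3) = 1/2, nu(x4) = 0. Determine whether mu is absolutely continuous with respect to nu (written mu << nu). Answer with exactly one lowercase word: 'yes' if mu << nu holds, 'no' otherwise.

mu << nu means: every nu-null measurable set is also mu-null; equivalently, for every atom x, if nu({x}) = 0 then mu({x}) = 0.
Checking each atom:
  x1: nu = 0, mu = 0 -> consistent with mu << nu.
  x2: nu = 0, mu = 0 -> consistent with mu << nu.
  x3: nu = 1/2 > 0 -> no constraint.
  x4: nu = 0, mu = 2/3 > 0 -> violates mu << nu.
The atom(s) x4 violate the condition (nu = 0 but mu > 0). Therefore mu is NOT absolutely continuous w.r.t. nu.

no


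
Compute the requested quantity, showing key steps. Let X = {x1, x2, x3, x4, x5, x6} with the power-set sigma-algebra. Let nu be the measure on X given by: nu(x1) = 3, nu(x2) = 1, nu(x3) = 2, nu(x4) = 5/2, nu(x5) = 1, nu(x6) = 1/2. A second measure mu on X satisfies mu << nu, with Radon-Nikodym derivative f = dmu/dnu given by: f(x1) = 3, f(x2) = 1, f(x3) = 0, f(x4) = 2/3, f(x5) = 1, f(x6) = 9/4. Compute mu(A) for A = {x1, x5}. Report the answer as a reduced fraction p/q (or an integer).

By the defining property of the Radon-Nikodym derivative, for every measurable set A,
  mu(A) = integral_A f dnu.
Since nu is a discrete measure concentrated on the atoms of X, the integral over A reduces to the sum
  mu(A) = sum_{x in A} f(x) * nu({x}).
Computing each term:
  x1: f(x1) * nu(x1) = 3 * 3 = 9.
  x5: f(x5) * nu(x5) = 1 * 1 = 1.
Summing: mu(A) = 9 + 1 = 10.

10


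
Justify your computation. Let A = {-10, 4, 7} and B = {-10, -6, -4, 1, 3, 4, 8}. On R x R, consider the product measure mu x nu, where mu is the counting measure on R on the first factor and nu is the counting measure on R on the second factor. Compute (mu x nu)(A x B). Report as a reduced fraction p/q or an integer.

For a measurable rectangle A x B, the product measure satisfies
  (mu x nu)(A x B) = mu(A) * nu(B).
  mu(A) = 3.
  nu(B) = 7.
  (mu x nu)(A x B) = 3 * 7 = 21.

21


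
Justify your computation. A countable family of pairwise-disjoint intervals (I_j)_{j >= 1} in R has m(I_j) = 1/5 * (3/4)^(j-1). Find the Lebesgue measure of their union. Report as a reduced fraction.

By countable additivity of the Lebesgue measure on pairwise disjoint measurable sets,
  m(union_{j >= 1} I_j) = sum_{j >= 1} m(I_j) = sum_{j >= 1} a * r^(j-1),
  with a = 1/5 and r = 3/4.
Since 0 < r = 3/4 < 1, the geometric series converges:
  sum_{j >= 1} a * r^(j-1) = a / (1 - r).
  = 1/5 / (1 - 3/4)
  = 1/5 / (1/4)
  = 4/5.

4/5


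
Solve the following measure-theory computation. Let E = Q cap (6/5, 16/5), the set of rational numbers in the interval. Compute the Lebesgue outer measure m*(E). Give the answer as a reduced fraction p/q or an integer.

The set Q cap (6/5, 16/5) is countable (a subset of the countable set Q). Lebesgue outer measure of any countable set is 0: each singleton {q} has m*({q}) = 0, and by countable subadditivity m*(union_k {q_k}) <= sum_k m*({q_k}) = sum_k 0 = 0. The reverse inequality m*(E) >= 0 is automatic. So m*(Q cap (6/5, 16/5)) = 0.

0


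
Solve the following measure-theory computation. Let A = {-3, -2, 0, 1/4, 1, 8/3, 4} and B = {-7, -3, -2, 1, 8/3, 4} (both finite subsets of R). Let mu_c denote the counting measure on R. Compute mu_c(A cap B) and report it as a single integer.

Counting measure on a finite set equals cardinality. mu_c(A cap B) = |A cap B| (elements appearing in both).
Enumerating the elements of A that also lie in B gives 5 element(s).
So mu_c(A cap B) = 5.

5


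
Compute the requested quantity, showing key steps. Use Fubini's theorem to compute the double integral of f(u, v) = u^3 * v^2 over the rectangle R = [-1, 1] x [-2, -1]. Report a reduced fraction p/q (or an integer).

f(u, v) is a tensor product of a function of u and a function of v, and both factors are bounded continuous (hence Lebesgue integrable) on the rectangle, so Fubini's theorem applies:
  integral_R f d(m x m) = (integral_a1^b1 u^3 du) * (integral_a2^b2 v^2 dv).
Inner integral in u: integral_{-1}^{1} u^3 du = (1^4 - (-1)^4)/4
  = 0.
Inner integral in v: integral_{-2}^{-1} v^2 dv = ((-1)^3 - (-2)^3)/3
  = 7/3.
Product: (0) * (7/3) = 0.

0


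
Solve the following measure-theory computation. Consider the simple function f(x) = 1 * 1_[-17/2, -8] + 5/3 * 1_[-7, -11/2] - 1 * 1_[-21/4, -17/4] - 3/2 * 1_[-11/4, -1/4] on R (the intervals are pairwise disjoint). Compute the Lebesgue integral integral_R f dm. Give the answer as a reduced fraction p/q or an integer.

For a simple function f = sum_i c_i * 1_{A_i} with disjoint A_i,
  integral f dm = sum_i c_i * m(A_i).
Lengths of the A_i:
  m(A_1) = -8 - (-17/2) = 1/2.
  m(A_2) = -11/2 - (-7) = 3/2.
  m(A_3) = -17/4 - (-21/4) = 1.
  m(A_4) = -1/4 - (-11/4) = 5/2.
Contributions c_i * m(A_i):
  (1) * (1/2) = 1/2.
  (5/3) * (3/2) = 5/2.
  (-1) * (1) = -1.
  (-3/2) * (5/2) = -15/4.
Total: 1/2 + 5/2 - 1 - 15/4 = -7/4.

-7/4


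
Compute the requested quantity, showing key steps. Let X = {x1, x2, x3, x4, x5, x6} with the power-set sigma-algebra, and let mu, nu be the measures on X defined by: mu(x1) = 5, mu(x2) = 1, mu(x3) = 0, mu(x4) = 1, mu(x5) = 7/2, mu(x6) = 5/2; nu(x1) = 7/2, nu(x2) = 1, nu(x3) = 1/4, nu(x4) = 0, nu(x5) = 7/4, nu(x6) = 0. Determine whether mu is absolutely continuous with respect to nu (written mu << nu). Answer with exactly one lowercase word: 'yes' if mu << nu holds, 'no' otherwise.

mu << nu means: every nu-null measurable set is also mu-null; equivalently, for every atom x, if nu({x}) = 0 then mu({x}) = 0.
Checking each atom:
  x1: nu = 7/2 > 0 -> no constraint.
  x2: nu = 1 > 0 -> no constraint.
  x3: nu = 1/4 > 0 -> no constraint.
  x4: nu = 0, mu = 1 > 0 -> violates mu << nu.
  x5: nu = 7/4 > 0 -> no constraint.
  x6: nu = 0, mu = 5/2 > 0 -> violates mu << nu.
The atom(s) x4, x6 violate the condition (nu = 0 but mu > 0). Therefore mu is NOT absolutely continuous w.r.t. nu.

no


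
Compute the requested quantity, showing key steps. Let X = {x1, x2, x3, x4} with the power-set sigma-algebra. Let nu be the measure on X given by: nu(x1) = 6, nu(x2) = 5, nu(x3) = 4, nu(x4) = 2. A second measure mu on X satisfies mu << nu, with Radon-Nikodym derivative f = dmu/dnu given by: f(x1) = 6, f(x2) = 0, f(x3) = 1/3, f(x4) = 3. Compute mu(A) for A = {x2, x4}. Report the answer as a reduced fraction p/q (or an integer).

By the defining property of the Radon-Nikodym derivative, for every measurable set A,
  mu(A) = integral_A f dnu.
Since nu is a discrete measure concentrated on the atoms of X, the integral over A reduces to the sum
  mu(A) = sum_{x in A} f(x) * nu({x}).
Computing each term:
  x2: f(x2) * nu(x2) = 0 * 5 = 0.
  x4: f(x4) * nu(x4) = 3 * 2 = 6.
Summing: mu(A) = 0 + 6 = 6.

6


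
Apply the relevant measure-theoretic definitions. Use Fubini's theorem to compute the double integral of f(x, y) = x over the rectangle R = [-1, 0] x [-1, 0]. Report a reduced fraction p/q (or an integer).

f(x, y) is a tensor product of a function of x and a function of y, and both factors are bounded continuous (hence Lebesgue integrable) on the rectangle, so Fubini's theorem applies:
  integral_R f d(m x m) = (integral_a1^b1 x dx) * (integral_a2^b2 1 dy).
Inner integral in x: integral_{-1}^{0} x dx = (0^2 - (-1)^2)/2
  = -1/2.
Inner integral in y: integral_{-1}^{0} 1 dy = (0^1 - (-1)^1)/1
  = 1.
Product: (-1/2) * (1) = -1/2.

-1/2


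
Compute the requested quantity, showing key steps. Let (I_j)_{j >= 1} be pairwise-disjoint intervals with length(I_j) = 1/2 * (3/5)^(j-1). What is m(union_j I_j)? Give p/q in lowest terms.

By countable additivity of the Lebesgue measure on pairwise disjoint measurable sets,
  m(union_{j >= 1} I_j) = sum_{j >= 1} m(I_j) = sum_{j >= 1} a * r^(j-1),
  with a = 1/2 and r = 3/5.
Since 0 < r = 3/5 < 1, the geometric series converges:
  sum_{j >= 1} a * r^(j-1) = a / (1 - r).
  = 1/2 / (1 - 3/5)
  = 1/2 / (2/5)
  = 5/4.

5/4


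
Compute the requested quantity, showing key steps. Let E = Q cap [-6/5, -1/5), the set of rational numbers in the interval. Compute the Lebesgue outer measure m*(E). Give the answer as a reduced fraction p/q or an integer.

Q cap [-6/5, -1/5) is countable; list its elements as q_1, q_2, ... . Fix eps > 0 and cover the k-th point by an interval of length eps * 2^(-k). The cover has total length eps * sum_{k>=1} 2^(-k) = eps, so by definition of outer measure m*(Q cap [-6/5, -1/5)) <= eps. Since eps was arbitrary and m* >= 0, the outer measure is 0.

0


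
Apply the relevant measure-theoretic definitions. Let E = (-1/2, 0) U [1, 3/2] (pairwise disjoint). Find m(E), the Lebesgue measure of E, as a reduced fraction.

For pairwise disjoint intervals, m(union_i I_i) = sum_i m(I_i),
and m is invariant under swapping open/closed endpoints (single points have measure 0).
So m(E) = sum_i (b_i - a_i).
  I_1 has length 0 - (-1/2) = 1/2.
  I_2 has length 3/2 - 1 = 1/2.
Summing:
  m(E) = 1/2 + 1/2 = 1.

1


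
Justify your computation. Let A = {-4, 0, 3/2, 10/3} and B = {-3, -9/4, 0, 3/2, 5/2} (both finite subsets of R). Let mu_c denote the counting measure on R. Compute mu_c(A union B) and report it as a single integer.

Counting measure on a finite set equals cardinality. By inclusion-exclusion, |A union B| = |A| + |B| - |A cap B|.
|A| = 4, |B| = 5, |A cap B| = 2.
So mu_c(A union B) = 4 + 5 - 2 = 7.

7
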